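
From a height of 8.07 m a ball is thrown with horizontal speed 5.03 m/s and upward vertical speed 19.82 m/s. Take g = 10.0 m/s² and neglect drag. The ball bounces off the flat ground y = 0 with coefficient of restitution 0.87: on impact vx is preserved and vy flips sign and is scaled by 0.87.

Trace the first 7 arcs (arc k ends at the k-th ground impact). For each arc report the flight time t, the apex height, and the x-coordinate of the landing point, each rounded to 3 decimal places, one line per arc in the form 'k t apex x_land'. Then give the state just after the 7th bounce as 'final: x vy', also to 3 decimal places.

1 4.336 27.712 21.811
2 4.096 20.975 42.416
3 3.564 15.876 60.342
4 3.101 12.016 75.937
5 2.697 9.095 89.505
6 2.347 6.884 101.310
7 2.042 5.211 111.579
final: 111.579 8.881

Arc 1: start y=8.070, vy=19.820 → t=4.336, apex=27.712, x_land=21.811, impact vy=-23.542
  bounce: vy ← 0.87·23.542 = 20.482
Arc 2: start y=0.000, vy=20.482 → t=4.096, apex=20.975, x_land=42.416, impact vy=-20.482
  bounce: vy ← 0.87·20.482 = 17.819
Arc 3: start y=0.000, vy=17.819 → t=3.564, apex=15.876, x_land=60.342, impact vy=-17.819
  bounce: vy ← 0.87·17.819 = 15.503
Arc 4: start y=0.000, vy=15.503 → t=3.101, apex=12.016, x_land=75.937, impact vy=-15.503
  bounce: vy ← 0.87·15.503 = 13.487
Arc 5: start y=0.000, vy=13.487 → t=2.697, apex=9.095, x_land=89.505, impact vy=-13.487
  bounce: vy ← 0.87·13.487 = 11.734
Arc 6: start y=0.000, vy=11.734 → t=2.347, apex=6.884, x_land=101.310, impact vy=-11.734
  bounce: vy ← 0.87·11.734 = 10.208
Arc 7: start y=0.000, vy=10.208 → t=2.042, apex=5.211, x_land=111.579, impact vy=-10.208
  bounce: vy ← 0.87·10.208 = 8.881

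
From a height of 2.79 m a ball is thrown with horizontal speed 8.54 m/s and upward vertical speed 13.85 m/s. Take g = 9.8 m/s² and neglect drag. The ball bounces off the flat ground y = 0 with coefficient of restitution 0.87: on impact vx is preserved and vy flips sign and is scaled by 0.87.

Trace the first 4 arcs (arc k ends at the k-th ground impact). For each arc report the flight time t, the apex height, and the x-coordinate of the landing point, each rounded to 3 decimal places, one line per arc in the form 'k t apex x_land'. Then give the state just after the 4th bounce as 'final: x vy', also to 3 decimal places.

Arc 1: start y=2.790, vy=13.850 → t=3.015, apex=12.577, x_land=25.751, impact vy=-15.701
  bounce: vy ← 0.87·15.701 = 13.659
Arc 2: start y=0.000, vy=13.659 → t=2.788, apex=9.519, x_land=49.558, impact vy=-13.659
  bounce: vy ← 0.87·13.659 = 11.884
Arc 3: start y=0.000, vy=11.884 → t=2.425, apex=7.205, x_land=70.269, impact vy=-11.884
  bounce: vy ← 0.87·11.884 = 10.339
Arc 4: start y=0.000, vy=10.339 → t=2.110, apex=5.454, x_land=88.288, impact vy=-10.339
  bounce: vy ← 0.87·10.339 = 8.995

1 3.015 12.577 25.751
2 2.788 9.519 49.558
3 2.425 7.205 70.269
4 2.110 5.454 88.288
final: 88.288 8.995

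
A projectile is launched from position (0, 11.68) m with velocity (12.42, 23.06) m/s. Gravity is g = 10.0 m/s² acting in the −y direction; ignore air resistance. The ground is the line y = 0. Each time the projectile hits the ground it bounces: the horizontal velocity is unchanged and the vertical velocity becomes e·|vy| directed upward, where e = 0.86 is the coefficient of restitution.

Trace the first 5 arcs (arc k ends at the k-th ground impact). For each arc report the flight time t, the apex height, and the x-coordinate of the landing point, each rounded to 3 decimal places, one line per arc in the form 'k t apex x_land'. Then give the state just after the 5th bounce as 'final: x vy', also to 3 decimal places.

Arc 1: start y=11.680, vy=23.060 → t=5.073, apex=38.268, x_land=63.001, impact vy=-27.665
  bounce: vy ← 0.86·27.665 = 23.792
Arc 2: start y=0.000, vy=23.792 → t=4.758, apex=28.303, x_land=122.100, impact vy=-23.792
  bounce: vy ← 0.86·23.792 = 20.461
Arc 3: start y=0.000, vy=20.461 → t=4.092, apex=20.933, x_land=172.926, impact vy=-20.461
  bounce: vy ← 0.86·20.461 = 17.597
Arc 4: start y=0.000, vy=17.597 → t=3.519, apex=15.482, x_land=216.636, impact vy=-17.597
  bounce: vy ← 0.86·17.597 = 15.133
Arc 5: start y=0.000, vy=15.133 → t=3.027, apex=11.451, x_land=254.226, impact vy=-15.133
  bounce: vy ← 0.86·15.133 = 13.014

1 5.073 38.268 63.001
2 4.758 28.303 122.100
3 4.092 20.933 172.926
4 3.519 15.482 216.636
5 3.027 11.451 254.226
final: 254.226 13.014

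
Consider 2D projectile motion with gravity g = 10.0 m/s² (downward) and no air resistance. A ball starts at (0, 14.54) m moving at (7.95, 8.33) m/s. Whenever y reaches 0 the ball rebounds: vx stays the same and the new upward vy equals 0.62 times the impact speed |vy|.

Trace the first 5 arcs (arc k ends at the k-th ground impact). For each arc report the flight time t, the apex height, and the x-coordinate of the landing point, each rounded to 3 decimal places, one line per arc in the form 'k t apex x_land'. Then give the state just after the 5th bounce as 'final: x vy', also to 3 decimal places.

1 2.731 18.009 21.710
2 2.353 6.923 40.420
3 1.459 2.661 52.019
4 0.905 1.023 59.211
5 0.561 0.393 63.670
final: 63.670 1.739

Arc 1: start y=14.540, vy=8.330 → t=2.731, apex=18.009, x_land=21.710, impact vy=-18.979
  bounce: vy ← 0.62·18.979 = 11.767
Arc 2: start y=0.000, vy=11.767 → t=2.353, apex=6.923, x_land=40.420, impact vy=-11.767
  bounce: vy ← 0.62·11.767 = 7.295
Arc 3: start y=0.000, vy=7.295 → t=1.459, apex=2.661, x_land=52.019, impact vy=-7.295
  bounce: vy ← 0.62·7.295 = 4.523
Arc 4: start y=0.000, vy=4.523 → t=0.905, apex=1.023, x_land=59.211, impact vy=-4.523
  bounce: vy ← 0.62·4.523 = 2.804
Arc 5: start y=0.000, vy=2.804 → t=0.561, apex=0.393, x_land=63.670, impact vy=-2.804
  bounce: vy ← 0.62·2.804 = 1.739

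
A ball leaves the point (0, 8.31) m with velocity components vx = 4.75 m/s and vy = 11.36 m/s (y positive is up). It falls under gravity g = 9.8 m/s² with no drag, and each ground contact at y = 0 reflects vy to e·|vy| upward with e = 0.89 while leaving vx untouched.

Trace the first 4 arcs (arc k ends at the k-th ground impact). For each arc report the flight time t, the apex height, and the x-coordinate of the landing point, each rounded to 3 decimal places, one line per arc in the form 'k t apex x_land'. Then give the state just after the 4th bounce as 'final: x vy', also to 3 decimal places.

1 2.903 14.894 13.788
2 3.103 11.798 28.528
3 2.762 9.345 41.648
4 2.458 7.402 53.324
final: 53.324 10.720

Arc 1: start y=8.310, vy=11.360 → t=2.903, apex=14.894, x_land=13.788, impact vy=-17.086
  bounce: vy ← 0.89·17.086 = 15.206
Arc 2: start y=0.000, vy=15.206 → t=3.103, apex=11.798, x_land=28.528, impact vy=-15.206
  bounce: vy ← 0.89·15.206 = 13.534
Arc 3: start y=0.000, vy=13.534 → t=2.762, apex=9.345, x_land=41.648, impact vy=-13.534
  bounce: vy ← 0.89·13.534 = 12.045
Arc 4: start y=0.000, vy=12.045 → t=2.458, apex=7.402, x_land=53.324, impact vy=-12.045
  bounce: vy ← 0.89·12.045 = 10.720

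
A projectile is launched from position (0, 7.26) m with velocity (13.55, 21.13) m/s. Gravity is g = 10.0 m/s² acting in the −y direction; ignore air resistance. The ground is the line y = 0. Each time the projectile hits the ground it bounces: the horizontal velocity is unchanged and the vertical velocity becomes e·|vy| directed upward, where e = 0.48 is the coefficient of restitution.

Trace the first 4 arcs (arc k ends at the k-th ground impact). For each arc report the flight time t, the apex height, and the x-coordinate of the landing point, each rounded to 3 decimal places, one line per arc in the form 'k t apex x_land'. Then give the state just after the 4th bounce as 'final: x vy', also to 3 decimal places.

1 4.545 29.584 61.591
2 2.335 6.816 93.232
3 1.121 1.570 108.420
4 0.538 0.362 115.710
final: 115.710 1.291

Arc 1: start y=7.260, vy=21.130 → t=4.545, apex=29.584, x_land=61.591, impact vy=-24.324
  bounce: vy ← 0.48·24.324 = 11.676
Arc 2: start y=0.000, vy=11.676 → t=2.335, apex=6.816, x_land=93.232, impact vy=-11.676
  bounce: vy ← 0.48·11.676 = 5.604
Arc 3: start y=0.000, vy=5.604 → t=1.121, apex=1.570, x_land=108.420, impact vy=-5.604
  bounce: vy ← 0.48·5.604 = 2.690
Arc 4: start y=0.000, vy=2.690 → t=0.538, apex=0.362, x_land=115.710, impact vy=-2.690
  bounce: vy ← 0.48·2.690 = 1.291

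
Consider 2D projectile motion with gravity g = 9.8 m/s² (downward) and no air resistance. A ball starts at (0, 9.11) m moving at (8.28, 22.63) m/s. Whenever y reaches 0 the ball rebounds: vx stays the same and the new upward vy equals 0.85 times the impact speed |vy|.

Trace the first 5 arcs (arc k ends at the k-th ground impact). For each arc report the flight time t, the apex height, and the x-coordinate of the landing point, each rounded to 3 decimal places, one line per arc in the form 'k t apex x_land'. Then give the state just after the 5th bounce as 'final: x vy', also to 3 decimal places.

1 4.991 35.238 41.325
2 4.559 25.460 79.072
3 3.875 18.395 111.158
4 3.294 13.290 138.430
5 2.800 9.602 161.612
final: 161.612 11.661

Arc 1: start y=9.110, vy=22.630 → t=4.991, apex=35.238, x_land=41.325, impact vy=-26.281
  bounce: vy ← 0.85·26.281 = 22.339
Arc 2: start y=0.000, vy=22.339 → t=4.559, apex=25.460, x_land=79.072, impact vy=-22.339
  bounce: vy ← 0.85·22.339 = 18.988
Arc 3: start y=0.000, vy=18.988 → t=3.875, apex=18.395, x_land=111.158, impact vy=-18.988
  bounce: vy ← 0.85·18.988 = 16.140
Arc 4: start y=0.000, vy=16.140 → t=3.294, apex=13.290, x_land=138.430, impact vy=-16.140
  bounce: vy ← 0.85·16.140 = 13.719
Arc 5: start y=0.000, vy=13.719 → t=2.800, apex=9.602, x_land=161.612, impact vy=-13.719
  bounce: vy ← 0.85·13.719 = 11.661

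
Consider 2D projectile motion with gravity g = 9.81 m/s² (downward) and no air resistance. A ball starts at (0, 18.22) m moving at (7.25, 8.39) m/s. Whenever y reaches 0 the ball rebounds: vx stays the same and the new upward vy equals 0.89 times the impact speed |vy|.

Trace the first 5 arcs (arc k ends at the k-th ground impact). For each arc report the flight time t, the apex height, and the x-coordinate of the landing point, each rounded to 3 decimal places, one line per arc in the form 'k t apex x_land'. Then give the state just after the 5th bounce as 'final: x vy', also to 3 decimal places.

Arc 1: start y=18.220, vy=8.390 → t=2.964, apex=21.808, x_land=21.488, impact vy=-20.685
  bounce: vy ← 0.89·20.685 = 18.410
Arc 2: start y=0.000, vy=18.410 → t=3.753, apex=17.274, x_land=48.699, impact vy=-18.410
  bounce: vy ← 0.89·18.410 = 16.385
Arc 3: start y=0.000, vy=16.385 → t=3.340, apex=13.683, x_land=72.916, impact vy=-16.385
  bounce: vy ← 0.89·16.385 = 14.582
Arc 4: start y=0.000, vy=14.582 → t=2.973, apex=10.838, x_land=94.470, impact vy=-14.582
  bounce: vy ← 0.89·14.582 = 12.978
Arc 5: start y=0.000, vy=12.978 → t=2.646, apex=8.585, x_land=113.653, impact vy=-12.978
  bounce: vy ← 0.89·12.978 = 11.551

1 2.964 21.808 21.488
2 3.753 17.274 48.699
3 3.340 13.683 72.916
4 2.973 10.838 94.470
5 2.646 8.585 113.653
final: 113.653 11.551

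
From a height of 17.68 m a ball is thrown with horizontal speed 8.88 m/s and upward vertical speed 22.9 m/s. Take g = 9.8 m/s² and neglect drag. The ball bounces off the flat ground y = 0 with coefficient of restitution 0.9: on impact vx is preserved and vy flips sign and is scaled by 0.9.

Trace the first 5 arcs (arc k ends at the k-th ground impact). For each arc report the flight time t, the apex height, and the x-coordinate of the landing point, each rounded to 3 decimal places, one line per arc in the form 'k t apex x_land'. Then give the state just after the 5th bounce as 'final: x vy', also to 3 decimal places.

Arc 1: start y=17.680, vy=22.900 → t=5.348, apex=44.436, x_land=47.491, impact vy=-29.512
  bounce: vy ← 0.9·29.512 = 26.560
Arc 2: start y=0.000, vy=26.560 → t=5.421, apex=35.993, x_land=95.625, impact vy=-26.560
  bounce: vy ← 0.9·26.560 = 23.904
Arc 3: start y=0.000, vy=23.904 → t=4.878, apex=29.154, x_land=138.946, impact vy=-23.904
  bounce: vy ← 0.9·23.904 = 21.514
Arc 4: start y=0.000, vy=21.514 → t=4.391, apex=23.615, x_land=177.935, impact vy=-21.514
  bounce: vy ← 0.9·21.514 = 19.363
Arc 5: start y=0.000, vy=19.363 → t=3.952, apex=19.128, x_land=213.025, impact vy=-19.363
  bounce: vy ← 0.9·19.363 = 17.426

1 5.348 44.436 47.491
2 5.421 35.993 95.625
3 4.878 29.154 138.946
4 4.391 23.615 177.935
5 3.952 19.128 213.025
final: 213.025 17.426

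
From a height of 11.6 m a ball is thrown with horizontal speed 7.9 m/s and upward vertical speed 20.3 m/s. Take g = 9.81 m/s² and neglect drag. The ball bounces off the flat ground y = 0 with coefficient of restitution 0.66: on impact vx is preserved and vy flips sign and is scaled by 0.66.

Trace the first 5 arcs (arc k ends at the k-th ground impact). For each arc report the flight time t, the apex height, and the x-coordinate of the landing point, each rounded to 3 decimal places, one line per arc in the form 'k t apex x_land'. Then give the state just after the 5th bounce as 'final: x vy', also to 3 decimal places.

Arc 1: start y=11.600, vy=20.300 → t=4.647, apex=32.604, x_land=36.715, impact vy=-25.292
  bounce: vy ← 0.66·25.292 = 16.693
Arc 2: start y=0.000, vy=16.693 → t=3.403, apex=14.202, x_land=63.600, impact vy=-16.693
  bounce: vy ← 0.66·16.693 = 11.017
Arc 3: start y=0.000, vy=11.017 → t=2.246, apex=6.186, x_land=81.345, impact vy=-11.017
  bounce: vy ← 0.66·11.017 = 7.271
Arc 4: start y=0.000, vy=7.271 → t=1.482, apex=2.695, x_land=93.056, impact vy=-7.271
  bounce: vy ← 0.66·7.271 = 4.799
Arc 5: start y=0.000, vy=4.799 → t=0.978, apex=1.174, x_land=100.785, impact vy=-4.799
  bounce: vy ← 0.66·4.799 = 3.167

1 4.647 32.604 36.715
2 3.403 14.202 63.600
3 2.246 6.186 81.345
4 1.482 2.695 93.056
5 0.978 1.174 100.785
final: 100.785 3.167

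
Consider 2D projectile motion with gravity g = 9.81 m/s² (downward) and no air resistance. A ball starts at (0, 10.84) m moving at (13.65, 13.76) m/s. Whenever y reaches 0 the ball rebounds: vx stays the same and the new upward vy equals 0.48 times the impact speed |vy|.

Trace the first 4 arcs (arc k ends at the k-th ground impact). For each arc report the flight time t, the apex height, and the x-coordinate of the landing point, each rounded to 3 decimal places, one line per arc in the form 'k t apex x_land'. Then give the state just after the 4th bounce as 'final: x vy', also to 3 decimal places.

1 3.447 20.490 47.045
2 1.962 4.721 73.828
3 0.942 1.088 86.684
4 0.452 0.251 92.855
final: 92.855 1.064

Arc 1: start y=10.840, vy=13.760 → t=3.447, apex=20.490, x_land=47.045, impact vy=-20.050
  bounce: vy ← 0.48·20.050 = 9.624
Arc 2: start y=0.000, vy=9.624 → t=1.962, apex=4.721, x_land=73.828, impact vy=-9.624
  bounce: vy ← 0.48·9.624 = 4.620
Arc 3: start y=0.000, vy=4.620 → t=0.942, apex=1.088, x_land=86.684, impact vy=-4.620
  bounce: vy ← 0.48·4.620 = 2.217
Arc 4: start y=0.000, vy=2.217 → t=0.452, apex=0.251, x_land=92.855, impact vy=-2.217
  bounce: vy ← 0.48·2.217 = 1.064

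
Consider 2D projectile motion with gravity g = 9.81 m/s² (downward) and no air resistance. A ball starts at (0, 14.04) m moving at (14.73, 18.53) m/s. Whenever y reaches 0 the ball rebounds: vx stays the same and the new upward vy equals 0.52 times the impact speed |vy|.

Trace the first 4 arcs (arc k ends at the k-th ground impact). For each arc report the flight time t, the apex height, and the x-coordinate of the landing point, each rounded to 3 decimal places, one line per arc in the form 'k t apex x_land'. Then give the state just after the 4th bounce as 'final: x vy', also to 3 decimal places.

1 4.425 31.541 65.176
2 2.637 8.529 104.022
3 1.371 2.306 124.222
4 0.713 0.624 134.726
final: 134.726 1.819

Arc 1: start y=14.040, vy=18.530 → t=4.425, apex=31.541, x_land=65.176, impact vy=-24.876
  bounce: vy ← 0.52·24.876 = 12.936
Arc 2: start y=0.000, vy=12.936 → t=2.637, apex=8.529, x_land=104.022, impact vy=-12.936
  bounce: vy ← 0.52·12.936 = 6.727
Arc 3: start y=0.000, vy=6.727 → t=1.371, apex=2.306, x_land=124.222, impact vy=-6.727
  bounce: vy ← 0.52·6.727 = 3.498
Arc 4: start y=0.000, vy=3.498 → t=0.713, apex=0.624, x_land=134.726, impact vy=-3.498
  bounce: vy ← 0.52·3.498 = 1.819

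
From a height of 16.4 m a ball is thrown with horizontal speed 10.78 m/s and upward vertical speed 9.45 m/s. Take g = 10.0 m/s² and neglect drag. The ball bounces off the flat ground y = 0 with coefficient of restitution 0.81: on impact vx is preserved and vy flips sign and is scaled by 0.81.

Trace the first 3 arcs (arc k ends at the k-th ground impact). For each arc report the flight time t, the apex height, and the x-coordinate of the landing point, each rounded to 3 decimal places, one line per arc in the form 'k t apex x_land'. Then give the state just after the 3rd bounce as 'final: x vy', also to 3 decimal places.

Arc 1: start y=16.400, vy=9.450 → t=2.988, apex=20.865, x_land=32.208, impact vy=-20.428
  bounce: vy ← 0.81·20.428 = 16.547
Arc 2: start y=0.000, vy=16.547 → t=3.309, apex=13.690, x_land=67.883, impact vy=-16.547
  bounce: vy ← 0.81·16.547 = 13.403
Arc 3: start y=0.000, vy=13.403 → t=2.681, apex=8.982, x_land=96.780, impact vy=-13.403
  bounce: vy ← 0.81·13.403 = 10.856

1 2.988 20.865 32.208
2 3.309 13.690 67.883
3 2.681 8.982 96.780
final: 96.780 10.856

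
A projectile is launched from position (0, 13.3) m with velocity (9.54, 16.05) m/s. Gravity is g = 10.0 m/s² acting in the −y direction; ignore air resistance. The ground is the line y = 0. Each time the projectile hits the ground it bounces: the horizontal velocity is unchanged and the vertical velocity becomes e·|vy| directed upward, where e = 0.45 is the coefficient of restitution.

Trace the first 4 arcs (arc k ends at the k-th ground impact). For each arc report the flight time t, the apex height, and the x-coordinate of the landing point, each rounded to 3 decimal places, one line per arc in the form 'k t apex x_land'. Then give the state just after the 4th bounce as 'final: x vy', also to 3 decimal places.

Arc 1: start y=13.300, vy=16.050 → t=3.893, apex=26.180, x_land=37.141, impact vy=-22.882
  bounce: vy ← 0.45·22.882 = 10.297
Arc 2: start y=0.000, vy=10.297 → t=2.059, apex=5.301, x_land=56.788, impact vy=-10.297
  bounce: vy ← 0.45·10.297 = 4.634
Arc 3: start y=0.000, vy=4.634 → t=0.927, apex=1.074, x_land=65.629, impact vy=-4.634
  bounce: vy ← 0.45·4.634 = 2.085
Arc 4: start y=0.000, vy=2.085 → t=0.417, apex=0.217, x_land=69.608, impact vy=-2.085
  bounce: vy ← 0.45·2.085 = 0.938

1 3.893 26.180 37.141
2 2.059 5.301 56.788
3 0.927 1.074 65.629
4 0.417 0.217 69.608
final: 69.608 0.938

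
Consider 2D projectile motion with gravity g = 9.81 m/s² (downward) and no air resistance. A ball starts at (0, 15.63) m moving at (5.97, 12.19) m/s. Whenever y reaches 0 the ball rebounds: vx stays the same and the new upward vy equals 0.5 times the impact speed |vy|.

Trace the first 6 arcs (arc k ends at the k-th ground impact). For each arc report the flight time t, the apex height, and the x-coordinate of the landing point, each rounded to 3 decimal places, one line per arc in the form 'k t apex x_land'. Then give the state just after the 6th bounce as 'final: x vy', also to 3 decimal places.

Arc 1: start y=15.630, vy=12.190 → t=3.418, apex=23.204, x_land=20.403, impact vy=-21.337
  bounce: vy ← 0.5·21.337 = 10.668
Arc 2: start y=0.000, vy=10.668 → t=2.175, apex=5.801, x_land=33.388, impact vy=-10.668
  bounce: vy ← 0.5·10.668 = 5.334
Arc 3: start y=0.000, vy=5.334 → t=1.087, apex=1.450, x_land=39.880, impact vy=-5.334
  bounce: vy ← 0.5·5.334 = 2.667
Arc 4: start y=0.000, vy=2.667 → t=0.544, apex=0.363, x_land=43.126, impact vy=-2.667
  bounce: vy ← 0.5·2.667 = 1.334
Arc 5: start y=0.000, vy=1.334 → t=0.272, apex=0.091, x_land=44.750, impact vy=-1.334
  bounce: vy ← 0.5·1.334 = 0.667
Arc 6: start y=0.000, vy=0.667 → t=0.136, apex=0.023, x_land=45.561, impact vy=-0.667
  bounce: vy ← 0.5·0.667 = 0.333

1 3.418 23.204 20.403
2 2.175 5.801 33.388
3 1.087 1.450 39.880
4 0.544 0.363 43.126
5 0.272 0.091 44.750
6 0.136 0.023 45.561
final: 45.561 0.333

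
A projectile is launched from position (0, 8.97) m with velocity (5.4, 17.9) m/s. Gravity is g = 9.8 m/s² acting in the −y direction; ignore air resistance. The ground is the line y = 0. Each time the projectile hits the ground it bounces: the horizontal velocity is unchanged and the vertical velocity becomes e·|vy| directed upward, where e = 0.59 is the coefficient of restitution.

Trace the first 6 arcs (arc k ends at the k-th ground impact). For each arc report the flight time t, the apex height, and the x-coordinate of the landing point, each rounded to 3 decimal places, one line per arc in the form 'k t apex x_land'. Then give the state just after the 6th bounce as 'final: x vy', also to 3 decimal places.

1 4.100 25.317 22.138
2 2.682 8.813 36.622
3 1.583 3.068 45.167
4 0.934 1.068 50.209
5 0.551 0.372 53.184
6 0.325 0.129 54.939
final: 54.939 0.940

Arc 1: start y=8.970, vy=17.900 → t=4.100, apex=25.317, x_land=22.138, impact vy=-22.276
  bounce: vy ← 0.59·22.276 = 13.143
Arc 2: start y=0.000, vy=13.143 → t=2.682, apex=8.813, x_land=36.622, impact vy=-13.143
  bounce: vy ← 0.59·13.143 = 7.754
Arc 3: start y=0.000, vy=7.754 → t=1.583, apex=3.068, x_land=45.167, impact vy=-7.754
  bounce: vy ← 0.59·7.754 = 4.575
Arc 4: start y=0.000, vy=4.575 → t=0.934, apex=1.068, x_land=50.209, impact vy=-4.575
  bounce: vy ← 0.59·4.575 = 2.699
Arc 5: start y=0.000, vy=2.699 → t=0.551, apex=0.372, x_land=53.184, impact vy=-2.699
  bounce: vy ← 0.59·2.699 = 1.593
Arc 6: start y=0.000, vy=1.593 → t=0.325, apex=0.129, x_land=54.939, impact vy=-1.593
  bounce: vy ← 0.59·1.593 = 0.940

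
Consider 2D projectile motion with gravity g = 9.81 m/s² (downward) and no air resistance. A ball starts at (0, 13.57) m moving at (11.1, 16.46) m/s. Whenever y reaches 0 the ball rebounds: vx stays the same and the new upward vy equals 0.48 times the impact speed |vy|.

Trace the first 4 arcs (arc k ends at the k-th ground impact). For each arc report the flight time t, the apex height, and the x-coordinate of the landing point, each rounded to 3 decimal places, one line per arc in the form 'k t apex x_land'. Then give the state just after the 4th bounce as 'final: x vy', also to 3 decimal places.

Arc 1: start y=13.570, vy=16.460 → t=4.040, apex=27.379, x_land=44.849, impact vy=-23.177
  bounce: vy ← 0.48·23.177 = 11.125
Arc 2: start y=0.000, vy=11.125 → t=2.268, apex=6.308, x_land=70.025, impact vy=-11.125
  bounce: vy ← 0.48·11.125 = 5.340
Arc 3: start y=0.000, vy=5.340 → t=1.089, apex=1.453, x_land=82.109, impact vy=-5.340
  bounce: vy ← 0.48·5.340 = 2.563
Arc 4: start y=0.000, vy=2.563 → t=0.523, apex=0.335, x_land=87.910, impact vy=-2.563
  bounce: vy ← 0.48·2.563 = 1.230

1 4.040 27.379 44.849
2 2.268 6.308 70.025
3 1.089 1.453 82.109
4 0.523 0.335 87.910
final: 87.910 1.230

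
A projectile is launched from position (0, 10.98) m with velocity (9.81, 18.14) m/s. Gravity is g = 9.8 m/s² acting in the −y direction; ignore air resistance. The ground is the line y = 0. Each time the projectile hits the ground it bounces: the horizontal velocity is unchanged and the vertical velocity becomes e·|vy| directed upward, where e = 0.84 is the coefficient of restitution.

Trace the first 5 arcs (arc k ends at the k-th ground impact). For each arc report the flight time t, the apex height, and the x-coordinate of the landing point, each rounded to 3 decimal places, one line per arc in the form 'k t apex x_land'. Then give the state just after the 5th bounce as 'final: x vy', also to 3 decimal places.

1 4.232 27.769 41.512
2 3.999 19.594 80.745
3 3.359 13.825 113.702
4 2.822 9.755 141.385
5 2.370 6.883 164.639
final: 164.639 9.757

Arc 1: start y=10.980, vy=18.140 → t=4.232, apex=27.769, x_land=41.512, impact vy=-23.330
  bounce: vy ← 0.84·23.330 = 19.597
Arc 2: start y=0.000, vy=19.597 → t=3.999, apex=19.594, x_land=80.745, impact vy=-19.597
  bounce: vy ← 0.84·19.597 = 16.461
Arc 3: start y=0.000, vy=16.461 → t=3.359, apex=13.825, x_land=113.702, impact vy=-16.461
  bounce: vy ← 0.84·16.461 = 13.828
Arc 4: start y=0.000, vy=13.828 → t=2.822, apex=9.755, x_land=141.385, impact vy=-13.828
  bounce: vy ← 0.84·13.828 = 11.615
Arc 5: start y=0.000, vy=11.615 → t=2.370, apex=6.883, x_land=164.639, impact vy=-11.615
  bounce: vy ← 0.84·11.615 = 9.757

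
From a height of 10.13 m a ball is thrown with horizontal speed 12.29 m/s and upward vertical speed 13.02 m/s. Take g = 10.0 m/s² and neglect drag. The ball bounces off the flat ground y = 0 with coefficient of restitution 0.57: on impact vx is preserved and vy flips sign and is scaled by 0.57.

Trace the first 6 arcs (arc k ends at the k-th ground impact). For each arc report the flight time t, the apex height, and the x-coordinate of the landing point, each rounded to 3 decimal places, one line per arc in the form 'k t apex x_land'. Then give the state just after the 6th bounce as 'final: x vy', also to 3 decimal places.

1 3.231 18.606 39.710
2 2.199 6.045 66.737
3 1.253 1.964 82.142
4 0.714 0.638 90.923
5 0.407 0.207 95.928
6 0.232 0.067 98.781
final: 98.781 0.662

Arc 1: start y=10.130, vy=13.020 → t=3.231, apex=18.606, x_land=39.710, impact vy=-19.290
  bounce: vy ← 0.57·19.290 = 10.996
Arc 2: start y=0.000, vy=10.996 → t=2.199, apex=6.045, x_land=66.737, impact vy=-10.996
  bounce: vy ← 0.57·10.996 = 6.267
Arc 3: start y=0.000, vy=6.267 → t=1.253, apex=1.964, x_land=82.142, impact vy=-6.267
  bounce: vy ← 0.57·6.267 = 3.572
Arc 4: start y=0.000, vy=3.572 → t=0.714, apex=0.638, x_land=90.923, impact vy=-3.572
  bounce: vy ← 0.57·3.572 = 2.036
Arc 5: start y=0.000, vy=2.036 → t=0.407, apex=0.207, x_land=95.928, impact vy=-2.036
  bounce: vy ← 0.57·2.036 = 1.161
Arc 6: start y=0.000, vy=1.161 → t=0.232, apex=0.067, x_land=98.781, impact vy=-1.161
  bounce: vy ← 0.57·1.161 = 0.662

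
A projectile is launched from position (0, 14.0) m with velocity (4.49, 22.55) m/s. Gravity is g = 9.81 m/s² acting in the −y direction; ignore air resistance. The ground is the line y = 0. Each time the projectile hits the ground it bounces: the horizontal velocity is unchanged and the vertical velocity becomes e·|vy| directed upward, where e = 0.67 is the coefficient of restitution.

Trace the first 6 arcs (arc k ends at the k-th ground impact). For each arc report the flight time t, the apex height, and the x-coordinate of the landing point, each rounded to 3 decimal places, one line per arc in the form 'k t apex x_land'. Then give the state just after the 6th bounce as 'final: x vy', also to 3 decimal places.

1 5.151 39.918 23.130
2 3.823 17.919 40.294
3 2.561 8.044 51.793
4 1.716 3.611 59.498
5 1.150 1.621 64.660
6 0.770 0.728 68.119
final: 68.119 2.532

Arc 1: start y=14.000, vy=22.550 → t=5.151, apex=39.918, x_land=23.130, impact vy=-27.985
  bounce: vy ← 0.67·27.985 = 18.750
Arc 2: start y=0.000, vy=18.750 → t=3.823, apex=17.919, x_land=40.294, impact vy=-18.750
  bounce: vy ← 0.67·18.750 = 12.563
Arc 3: start y=0.000, vy=12.563 → t=2.561, apex=8.044, x_land=51.793, impact vy=-12.563
  bounce: vy ← 0.67·12.563 = 8.417
Arc 4: start y=0.000, vy=8.417 → t=1.716, apex=3.611, x_land=59.498, impact vy=-8.417
  bounce: vy ← 0.67·8.417 = 5.639
Arc 5: start y=0.000, vy=5.639 → t=1.150, apex=1.621, x_land=64.660, impact vy=-5.639
  bounce: vy ← 0.67·5.639 = 3.778
Arc 6: start y=0.000, vy=3.778 → t=0.770, apex=0.728, x_land=68.119, impact vy=-3.778
  bounce: vy ← 0.67·3.778 = 2.532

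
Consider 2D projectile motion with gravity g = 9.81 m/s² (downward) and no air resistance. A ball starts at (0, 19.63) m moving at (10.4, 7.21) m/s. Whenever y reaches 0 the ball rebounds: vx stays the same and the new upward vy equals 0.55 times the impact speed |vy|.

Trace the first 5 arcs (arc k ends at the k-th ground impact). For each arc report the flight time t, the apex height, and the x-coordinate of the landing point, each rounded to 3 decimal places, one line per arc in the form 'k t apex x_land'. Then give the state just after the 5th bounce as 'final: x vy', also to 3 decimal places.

Arc 1: start y=19.630, vy=7.210 → t=2.866, apex=22.280, x_land=29.809, impact vy=-20.908
  bounce: vy ← 0.55·20.908 = 11.499
Arc 2: start y=0.000, vy=11.499 → t=2.344, apex=6.740, x_land=54.190, impact vy=-11.499
  bounce: vy ← 0.55·11.499 = 6.325
Arc 3: start y=0.000, vy=6.325 → t=1.289, apex=2.039, x_land=67.600, impact vy=-6.325
  bounce: vy ← 0.55·6.325 = 3.478
Arc 4: start y=0.000, vy=3.478 → t=0.709, apex=0.617, x_land=74.975, impact vy=-3.478
  bounce: vy ← 0.55·3.478 = 1.913
Arc 5: start y=0.000, vy=1.913 → t=0.390, apex=0.187, x_land=79.032, impact vy=-1.913
  bounce: vy ← 0.55·1.913 = 1.052

1 2.866 22.280 29.809
2 2.344 6.740 54.190
3 1.289 2.039 67.600
4 0.709 0.617 74.975
5 0.390 0.187 79.032
final: 79.032 1.052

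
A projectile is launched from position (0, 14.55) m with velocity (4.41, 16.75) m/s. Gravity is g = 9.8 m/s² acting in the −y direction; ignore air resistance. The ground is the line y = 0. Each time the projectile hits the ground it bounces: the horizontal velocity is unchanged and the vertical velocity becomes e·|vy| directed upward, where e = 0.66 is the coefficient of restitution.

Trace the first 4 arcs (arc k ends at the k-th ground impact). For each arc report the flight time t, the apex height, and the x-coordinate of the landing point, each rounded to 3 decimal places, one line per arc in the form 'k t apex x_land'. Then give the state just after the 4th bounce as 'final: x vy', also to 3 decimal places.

Arc 1: start y=14.550, vy=16.750 → t=4.136, apex=28.864, x_land=18.241, impact vy=-23.785
  bounce: vy ← 0.66·23.785 = 15.698
Arc 2: start y=0.000, vy=15.698 → t=3.204, apex=12.573, x_land=32.369, impact vy=-15.698
  bounce: vy ← 0.66·15.698 = 10.361
Arc 3: start y=0.000, vy=10.361 → t=2.114, apex=5.477, x_land=41.694, impact vy=-10.361
  bounce: vy ← 0.66·10.361 = 6.838
Arc 4: start y=0.000, vy=6.838 → t=1.396, apex=2.386, x_land=47.849, impact vy=-6.838
  bounce: vy ← 0.66·6.838 = 4.513

1 4.136 28.864 18.241
2 3.204 12.573 32.369
3 2.114 5.477 41.694
4 1.396 2.386 47.849
final: 47.849 4.513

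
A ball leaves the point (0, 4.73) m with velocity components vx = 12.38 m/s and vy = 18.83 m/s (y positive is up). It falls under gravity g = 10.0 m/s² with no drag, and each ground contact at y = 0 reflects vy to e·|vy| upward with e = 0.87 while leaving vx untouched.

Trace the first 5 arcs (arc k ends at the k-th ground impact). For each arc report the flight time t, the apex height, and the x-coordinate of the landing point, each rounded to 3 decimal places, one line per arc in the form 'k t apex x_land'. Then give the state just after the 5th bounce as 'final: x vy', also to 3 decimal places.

Arc 1: start y=4.730, vy=18.830 → t=4.002, apex=22.458, x_land=49.549, impact vy=-21.194
  bounce: vy ← 0.87·21.194 = 18.438
Arc 2: start y=0.000, vy=18.438 → t=3.688, apex=16.999, x_land=95.203, impact vy=-18.438
  bounce: vy ← 0.87·18.438 = 16.041
Arc 3: start y=0.000, vy=16.041 → t=3.208, apex=12.866, x_land=134.921, impact vy=-16.041
  bounce: vy ← 0.87·16.041 = 13.956
Arc 4: start y=0.000, vy=13.956 → t=2.791, apex=9.739, x_land=169.477, impact vy=-13.956
  bounce: vy ← 0.87·13.956 = 12.142
Arc 5: start y=0.000, vy=12.142 → t=2.428, apex=7.371, x_land=199.540, impact vy=-12.142
  bounce: vy ← 0.87·12.142 = 10.563

1 4.002 22.458 49.549
2 3.688 16.999 95.203
3 3.208 12.866 134.921
4 2.791 9.739 169.477
5 2.428 7.371 199.540
final: 199.540 10.563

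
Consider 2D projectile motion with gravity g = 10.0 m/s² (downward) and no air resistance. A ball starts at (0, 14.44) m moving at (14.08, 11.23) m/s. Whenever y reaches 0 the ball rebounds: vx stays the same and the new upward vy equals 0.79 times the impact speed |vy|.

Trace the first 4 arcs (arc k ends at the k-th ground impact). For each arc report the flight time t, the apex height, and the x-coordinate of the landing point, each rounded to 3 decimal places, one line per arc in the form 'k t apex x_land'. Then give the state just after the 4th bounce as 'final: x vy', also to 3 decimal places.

1 3.160 20.746 44.492
2 3.218 12.947 89.807
3 2.543 8.080 125.605
4 2.009 5.043 153.886
final: 153.886 7.934

Arc 1: start y=14.440, vy=11.230 → t=3.160, apex=20.746, x_land=44.492, impact vy=-20.369
  bounce: vy ← 0.79·20.369 = 16.092
Arc 2: start y=0.000, vy=16.092 → t=3.218, apex=12.947, x_land=89.807, impact vy=-16.092
  bounce: vy ← 0.79·16.092 = 12.713
Arc 3: start y=0.000, vy=12.713 → t=2.543, apex=8.080, x_land=125.605, impact vy=-12.713
  bounce: vy ← 0.79·12.713 = 10.043
Arc 4: start y=0.000, vy=10.043 → t=2.009, apex=5.043, x_land=153.886, impact vy=-10.043
  bounce: vy ← 0.79·10.043 = 7.934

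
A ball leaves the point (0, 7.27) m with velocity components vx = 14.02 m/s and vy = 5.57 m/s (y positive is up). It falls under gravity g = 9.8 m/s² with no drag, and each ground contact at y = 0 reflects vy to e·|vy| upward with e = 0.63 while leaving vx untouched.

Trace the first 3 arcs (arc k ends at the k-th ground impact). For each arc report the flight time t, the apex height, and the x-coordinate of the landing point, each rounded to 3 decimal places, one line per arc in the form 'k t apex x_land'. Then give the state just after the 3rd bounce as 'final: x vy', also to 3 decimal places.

Arc 1: start y=7.270, vy=5.570 → t=1.913, apex=8.853, x_land=26.813, impact vy=-13.173
  bounce: vy ← 0.63·13.173 = 8.299
Arc 2: start y=0.000, vy=8.299 → t=1.694, apex=3.514, x_land=50.558, impact vy=-8.299
  bounce: vy ← 0.63·8.299 = 5.228
Arc 3: start y=0.000, vy=5.228 → t=1.067, apex=1.395, x_land=65.517, impact vy=-5.228
  bounce: vy ← 0.63·5.228 = 3.294

1 1.913 8.853 26.813
2 1.694 3.514 50.558
3 1.067 1.395 65.517
final: 65.517 3.294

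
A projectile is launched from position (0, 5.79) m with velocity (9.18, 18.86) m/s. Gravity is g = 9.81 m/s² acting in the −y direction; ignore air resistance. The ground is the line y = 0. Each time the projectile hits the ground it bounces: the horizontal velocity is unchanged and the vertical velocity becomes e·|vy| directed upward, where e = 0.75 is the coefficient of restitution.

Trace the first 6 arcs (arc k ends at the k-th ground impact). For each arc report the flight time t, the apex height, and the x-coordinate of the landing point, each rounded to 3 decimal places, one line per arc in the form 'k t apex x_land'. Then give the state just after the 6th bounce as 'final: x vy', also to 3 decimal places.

Arc 1: start y=5.790, vy=18.860 → t=4.131, apex=23.919, x_land=37.921, impact vy=-21.663
  bounce: vy ← 0.75·21.663 = 16.247
Arc 2: start y=0.000, vy=16.247 → t=3.312, apex=13.455, x_land=68.329, impact vy=-16.247
  bounce: vy ← 0.75·16.247 = 12.186
Arc 3: start y=0.000, vy=12.186 → t=2.484, apex=7.568, x_land=91.135, impact vy=-12.186
  bounce: vy ← 0.75·12.186 = 9.139
Arc 4: start y=0.000, vy=9.139 → t=1.863, apex=4.257, x_land=108.240, impact vy=-9.139
  bounce: vy ← 0.75·9.139 = 6.854
Arc 5: start y=0.000, vy=6.854 → t=1.397, apex=2.395, x_land=121.068, impact vy=-6.854
  bounce: vy ← 0.75·6.854 = 5.141
Arc 6: start y=0.000, vy=5.141 → t=1.048, apex=1.347, x_land=130.690, impact vy=-5.141
  bounce: vy ← 0.75·5.141 = 3.856

1 4.131 23.919 37.921
2 3.312 13.455 68.329
3 2.484 7.568 91.135
4 1.863 4.257 108.240
5 1.397 2.395 121.068
6 1.048 1.347 130.690
final: 130.690 3.856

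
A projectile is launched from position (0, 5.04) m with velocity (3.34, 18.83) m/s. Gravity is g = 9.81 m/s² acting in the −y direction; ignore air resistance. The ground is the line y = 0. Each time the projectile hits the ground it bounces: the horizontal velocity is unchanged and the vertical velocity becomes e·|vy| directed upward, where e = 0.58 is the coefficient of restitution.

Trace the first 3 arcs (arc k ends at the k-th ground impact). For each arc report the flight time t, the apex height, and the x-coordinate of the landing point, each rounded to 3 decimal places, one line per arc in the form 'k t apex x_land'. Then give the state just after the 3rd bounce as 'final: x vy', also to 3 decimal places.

Arc 1: start y=5.040, vy=18.830 → t=4.090, apex=23.112, x_land=13.661, impact vy=-21.294
  bounce: vy ← 0.58·21.294 = 12.351
Arc 2: start y=0.000, vy=12.351 → t=2.518, apex=7.775, x_land=22.071, impact vy=-12.351
  bounce: vy ← 0.58·12.351 = 7.163
Arc 3: start y=0.000, vy=7.163 → t=1.460, apex=2.615, x_land=26.949, impact vy=-7.163
  bounce: vy ← 0.58·7.163 = 4.155

1 4.090 23.112 13.661
2 2.518 7.775 22.071
3 1.460 2.615 26.949
final: 26.949 4.155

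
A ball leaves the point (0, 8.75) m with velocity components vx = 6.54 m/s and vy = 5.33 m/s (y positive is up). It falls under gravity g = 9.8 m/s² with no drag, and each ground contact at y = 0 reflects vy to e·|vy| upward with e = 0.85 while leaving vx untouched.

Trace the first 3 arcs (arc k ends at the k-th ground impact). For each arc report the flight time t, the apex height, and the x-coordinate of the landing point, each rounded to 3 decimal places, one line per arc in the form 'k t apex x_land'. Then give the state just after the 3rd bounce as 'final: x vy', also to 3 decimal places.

Arc 1: start y=8.750, vy=5.330 → t=1.987, apex=10.199, x_land=12.993, impact vy=-14.139
  bounce: vy ← 0.85·14.139 = 12.018
Arc 2: start y=0.000, vy=12.018 → t=2.453, apex=7.369, x_land=29.033, impact vy=-12.018
  bounce: vy ← 0.85·12.018 = 10.215
Arc 3: start y=0.000, vy=10.215 → t=2.085, apex=5.324, x_land=42.667, impact vy=-10.215
  bounce: vy ← 0.85·10.215 = 8.683

1 1.987 10.199 12.993
2 2.453 7.369 29.033
3 2.085 5.324 42.667
final: 42.667 8.683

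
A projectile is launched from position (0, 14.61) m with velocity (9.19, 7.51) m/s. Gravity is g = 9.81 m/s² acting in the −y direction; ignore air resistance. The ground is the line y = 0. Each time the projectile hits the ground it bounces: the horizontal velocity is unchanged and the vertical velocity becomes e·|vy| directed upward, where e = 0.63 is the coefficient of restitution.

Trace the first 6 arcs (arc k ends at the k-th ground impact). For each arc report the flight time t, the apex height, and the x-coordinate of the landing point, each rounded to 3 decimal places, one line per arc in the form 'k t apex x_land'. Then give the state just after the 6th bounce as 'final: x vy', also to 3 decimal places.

1 2.654 17.485 24.386
2 2.379 6.940 46.249
3 1.499 2.754 60.022
4 0.944 1.093 68.699
5 0.595 0.434 74.166
6 0.375 0.172 77.609
final: 77.609 1.158

Arc 1: start y=14.610, vy=7.510 → t=2.654, apex=17.485, x_land=24.386, impact vy=-18.522
  bounce: vy ← 0.63·18.522 = 11.669
Arc 2: start y=0.000, vy=11.669 → t=2.379, apex=6.940, x_land=46.249, impact vy=-11.669
  bounce: vy ← 0.63·11.669 = 7.351
Arc 3: start y=0.000, vy=7.351 → t=1.499, apex=2.754, x_land=60.022, impact vy=-7.351
  bounce: vy ← 0.63·7.351 = 4.631
Arc 4: start y=0.000, vy=4.631 → t=0.944, apex=1.093, x_land=68.699, impact vy=-4.631
  bounce: vy ← 0.63·4.631 = 2.918
Arc 5: start y=0.000, vy=2.918 → t=0.595, apex=0.434, x_land=74.166, impact vy=-2.918
  bounce: vy ← 0.63·2.918 = 1.838
Arc 6: start y=0.000, vy=1.838 → t=0.375, apex=0.172, x_land=77.609, impact vy=-1.838
  bounce: vy ← 0.63·1.838 = 1.158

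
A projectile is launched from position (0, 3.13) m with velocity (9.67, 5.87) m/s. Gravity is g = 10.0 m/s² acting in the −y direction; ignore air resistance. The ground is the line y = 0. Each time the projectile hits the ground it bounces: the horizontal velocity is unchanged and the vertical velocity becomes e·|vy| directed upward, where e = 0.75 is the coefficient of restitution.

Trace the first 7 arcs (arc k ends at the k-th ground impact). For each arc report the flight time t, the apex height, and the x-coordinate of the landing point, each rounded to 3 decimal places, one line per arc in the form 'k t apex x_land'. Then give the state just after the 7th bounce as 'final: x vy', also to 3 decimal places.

1 1.572 4.853 15.203
2 1.478 2.730 29.493
3 1.108 1.535 40.210
4 0.831 0.864 48.248
5 0.623 0.486 54.277
6 0.468 0.273 58.798
7 0.351 0.154 62.190
final: 62.190 1.315

Arc 1: start y=3.130, vy=5.870 → t=1.572, apex=4.853, x_land=15.203, impact vy=-9.852
  bounce: vy ← 0.75·9.852 = 7.389
Arc 2: start y=0.000, vy=7.389 → t=1.478, apex=2.730, x_land=29.493, impact vy=-7.389
  bounce: vy ← 0.75·7.389 = 5.542
Arc 3: start y=0.000, vy=5.542 → t=1.108, apex=1.535, x_land=40.210, impact vy=-5.542
  bounce: vy ← 0.75·5.542 = 4.156
Arc 4: start y=0.000, vy=4.156 → t=0.831, apex=0.864, x_land=48.248, impact vy=-4.156
  bounce: vy ← 0.75·4.156 = 3.117
Arc 5: start y=0.000, vy=3.117 → t=0.623, apex=0.486, x_land=54.277, impact vy=-3.117
  bounce: vy ← 0.75·3.117 = 2.338
Arc 6: start y=0.000, vy=2.338 → t=0.468, apex=0.273, x_land=58.798, impact vy=-2.338
  bounce: vy ← 0.75·2.338 = 1.753
Arc 7: start y=0.000, vy=1.753 → t=0.351, apex=0.154, x_land=62.190, impact vy=-1.753
  bounce: vy ← 0.75·1.753 = 1.315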